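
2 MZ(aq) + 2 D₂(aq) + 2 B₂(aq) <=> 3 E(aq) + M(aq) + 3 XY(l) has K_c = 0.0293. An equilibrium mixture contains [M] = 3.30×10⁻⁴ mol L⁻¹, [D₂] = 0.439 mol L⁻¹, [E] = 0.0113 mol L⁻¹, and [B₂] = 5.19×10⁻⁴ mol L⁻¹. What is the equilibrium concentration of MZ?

[MZ] = 0.560 mol L⁻¹

(XY is a pure liquid — omitted from K_c.)
At equilibrium, K_c = [E]³·[M] / ([MZ]²·[D₂]²·[B₂]²) = 0.0293.
(0.0113)³·(3.30×10⁻⁴) / (([MZ])²·(0.439)²·(5.19×10⁻⁴)²) = 0.0293
[MZ]² = 0.313 ⇒ [MZ] = 0.560 mol L⁻¹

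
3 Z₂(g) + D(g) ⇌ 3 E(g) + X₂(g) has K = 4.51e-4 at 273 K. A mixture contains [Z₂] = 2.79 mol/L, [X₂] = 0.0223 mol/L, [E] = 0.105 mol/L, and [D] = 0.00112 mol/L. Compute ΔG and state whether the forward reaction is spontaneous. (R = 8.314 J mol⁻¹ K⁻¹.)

Q = [E]³·[X₂] / ([Z₂]³·[D]) = (0.105)³·(0.0223) / ((2.79)³·(0.00112)) = 0.00106
ΔG = RT ln(Q/K) = (8.314 J mol⁻¹ K⁻¹)(273 K) × ln(0.00106/4.51e-4)
   = (2.270 kJ/mol)(0.8546) = 1.94 kJ/mol
ΔG > 0, so the forward reaction is non-spontaneous (proceeds in reverse).

ΔG = 1.94 kJ/mol; the forward reaction is non-spontaneous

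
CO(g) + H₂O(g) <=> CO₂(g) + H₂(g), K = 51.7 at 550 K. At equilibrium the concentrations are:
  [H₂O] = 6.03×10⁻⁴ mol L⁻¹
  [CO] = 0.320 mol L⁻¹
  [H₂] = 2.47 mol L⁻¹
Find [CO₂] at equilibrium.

[CO₂] = 0.00404 mol L⁻¹

At equilibrium, K = [CO₂]·[H₂] / ([CO]·[H₂O]) = 51.7.
([CO₂])·(2.47) / ((0.320)·(6.03×10⁻⁴)) = 51.7
[CO₂] = 0.00404 mol L⁻¹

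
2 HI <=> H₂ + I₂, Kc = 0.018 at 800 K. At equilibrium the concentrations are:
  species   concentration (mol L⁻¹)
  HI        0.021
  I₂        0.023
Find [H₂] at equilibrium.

[H₂] = 3.5×10⁻⁴ mol L⁻¹

At equilibrium, Kc = [H₂]·[I₂] / [HI]² = 0.018.
([H₂])·(0.023) / (0.021)² = 0.018
[H₂] = 3.45×10⁻⁴ = 3.5×10⁻⁴ mol L⁻¹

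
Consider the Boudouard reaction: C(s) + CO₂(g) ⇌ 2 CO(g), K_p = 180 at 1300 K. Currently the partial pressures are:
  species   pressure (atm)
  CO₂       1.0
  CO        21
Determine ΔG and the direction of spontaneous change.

(C is a pure solid — omitted from Q_p.)
Q_p = P(CO)² / P(CO₂) = (21)² / (1.0) = 441
ΔG = RT ln(Q_p/K_p) = (8.314 J mol⁻¹ K⁻¹)(1300 K) × ln(441/180)
   = (10.81 kJ/mol)(0.8961) = 9.69 kJ/mol
ΔG > 0, so the forward reaction is non-spontaneous (proceeds in reverse).

ΔG = 9.69 kJ/mol; the forward reaction is non-spontaneous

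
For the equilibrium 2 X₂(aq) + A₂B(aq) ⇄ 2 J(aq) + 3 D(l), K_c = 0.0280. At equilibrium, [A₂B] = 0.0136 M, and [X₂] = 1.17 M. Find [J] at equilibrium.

(D is a pure liquid — omitted from K_c.)
At equilibrium, K_c = [J]² / ([X₂]²·[A₂B]) = 0.0280.
([J])² / ((1.17)²·(0.0136)) = 0.0280
[J]² = 5.21e-4 ⇒ [J] = 0.0228 M

[J] = 0.0228 M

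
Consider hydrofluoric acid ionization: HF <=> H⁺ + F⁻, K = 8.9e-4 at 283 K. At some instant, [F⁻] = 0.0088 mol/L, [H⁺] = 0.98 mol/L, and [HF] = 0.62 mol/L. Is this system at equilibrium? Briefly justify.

no; Q > K, reaction proceeds in reverse

Q = [H⁺]·[F⁻] / [HF] = (0.98)·(0.0088) / (0.62) = 0.014
Q = 0.014 > K = 8.9e-4: net reverse reaction.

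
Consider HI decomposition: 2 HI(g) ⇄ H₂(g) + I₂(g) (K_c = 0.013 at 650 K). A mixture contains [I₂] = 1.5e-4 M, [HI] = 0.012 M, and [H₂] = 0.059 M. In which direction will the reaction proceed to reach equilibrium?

Q_c = [H₂]·[I₂] / [HI]² = (0.059)·(1.5e-4) / (0.012)² = 0.061
Q_c = 0.061 > K_c = 0.013, so the reverse reaction proceeds.

toward reactants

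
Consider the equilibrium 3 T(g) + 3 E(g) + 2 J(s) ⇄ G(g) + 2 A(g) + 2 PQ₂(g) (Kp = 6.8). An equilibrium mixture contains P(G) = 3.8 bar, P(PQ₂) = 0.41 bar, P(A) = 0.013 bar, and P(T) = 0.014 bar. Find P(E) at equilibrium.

(J is a pure solid — omitted from Kp.)
At equilibrium, Kp = P(G)·P(A)²·P(PQ₂)² / (P(T)³·P(E)³) = 6.8.
(3.8)·(0.013)²·(0.41)² / ((0.014)³·(P(E))³) = 6.8
P(E)³ = 5.79 ⇒ P(E) = 1.8 bar

P(E) = 1.8 bar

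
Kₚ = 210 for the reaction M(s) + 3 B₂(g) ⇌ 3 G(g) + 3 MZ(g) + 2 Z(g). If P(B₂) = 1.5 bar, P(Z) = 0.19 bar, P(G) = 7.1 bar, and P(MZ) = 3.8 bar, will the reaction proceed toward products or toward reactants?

(M is a pure solid — omitted from Qₚ.)
Qₚ = P(G)³·P(MZ)³·P(Z)² / P(B₂)³ = (7.1)³·(3.8)³·(0.19)² / (1.5)³ = 210
Qₚ = 210 = Kₚ, so the system is already at equilibrium.

at equilibrium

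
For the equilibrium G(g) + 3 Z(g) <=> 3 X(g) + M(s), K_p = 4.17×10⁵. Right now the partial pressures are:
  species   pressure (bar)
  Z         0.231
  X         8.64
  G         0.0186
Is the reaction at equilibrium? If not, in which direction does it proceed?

reverse (toward reactants)

(M is a pure solid — omitted from Q_p.)
Q_p = P(X)³ / (P(G)·P(Z)³) = (8.64)³ / ((0.0186)·(0.231)³) = 2.81×10⁶
Q_p = 2.81×10⁶ > K_p = 4.17×10⁵, so the reverse reaction proceeds.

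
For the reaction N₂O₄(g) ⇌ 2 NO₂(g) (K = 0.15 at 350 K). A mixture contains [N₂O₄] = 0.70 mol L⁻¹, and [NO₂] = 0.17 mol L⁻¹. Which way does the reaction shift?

toward products

Q = [NO₂]² / [N₂O₄] = (0.17)² / (0.70) = 0.041
Q = 0.041 < K = 0.15, so the forward reaction proceeds.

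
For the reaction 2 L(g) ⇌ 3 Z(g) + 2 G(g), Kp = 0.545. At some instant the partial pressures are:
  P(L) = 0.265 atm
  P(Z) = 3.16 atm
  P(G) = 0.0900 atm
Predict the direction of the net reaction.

Qp = P(Z)³·P(G)² / P(L)² = (3.16)³·(0.0900)² / (0.265)² = 3.64
Qp = 3.64 > Kp = 0.545, so the reverse reaction proceeds.

to the left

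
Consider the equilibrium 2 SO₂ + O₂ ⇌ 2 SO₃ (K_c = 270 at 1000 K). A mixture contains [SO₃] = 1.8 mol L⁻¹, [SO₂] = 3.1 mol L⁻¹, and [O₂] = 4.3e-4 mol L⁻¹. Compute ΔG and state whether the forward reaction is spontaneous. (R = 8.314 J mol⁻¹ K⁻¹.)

Q_c = [SO₃]² / ([SO₂]²·[O₂]) = (1.8)² / ((3.1)²·(4.3e-4)) = 784
ΔG = RT ln(Q_c/K_c) = (8.314 J mol⁻¹ K⁻¹)(1000 K) × ln(784/270)
   = (8.314 kJ/mol)(1.066) = 8.86 kJ/mol
ΔG > 0, so the forward reaction is non-spontaneous (proceeds in reverse).

ΔG = 8.86 kJ/mol; the forward reaction is non-spontaneous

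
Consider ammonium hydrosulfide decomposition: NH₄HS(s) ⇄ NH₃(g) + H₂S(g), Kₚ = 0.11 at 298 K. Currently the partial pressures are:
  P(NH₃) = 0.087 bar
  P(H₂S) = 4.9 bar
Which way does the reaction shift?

(NH₄HS is a pure solid — omitted from Qₚ.)
Qₚ = P(NH₃)·P(H₂S) = (0.087)·(4.9) = 0.43
Qₚ = 0.43 > Kₚ = 0.11, so the reverse reaction proceeds.

in the reverse direction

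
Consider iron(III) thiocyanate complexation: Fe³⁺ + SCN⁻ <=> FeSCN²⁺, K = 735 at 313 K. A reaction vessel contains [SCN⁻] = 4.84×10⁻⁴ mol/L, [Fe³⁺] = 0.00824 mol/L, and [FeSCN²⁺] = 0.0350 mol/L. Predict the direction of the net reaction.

Q = [FeSCN²⁺] / ([Fe³⁺]·[SCN⁻]) = (0.0350) / ((0.00824)·(4.84×10⁻⁴)) = 8780
Q = 8780 > K = 735, so the reverse reaction proceeds.

to the left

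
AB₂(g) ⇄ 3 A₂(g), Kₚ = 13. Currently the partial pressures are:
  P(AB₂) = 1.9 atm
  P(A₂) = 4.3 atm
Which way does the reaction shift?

Qₚ = P(A₂)³ / P(AB₂) = (4.3)³ / (1.9) = 42
Qₚ = 42 > Kₚ = 13, so the reverse reaction proceeds.

toward reactants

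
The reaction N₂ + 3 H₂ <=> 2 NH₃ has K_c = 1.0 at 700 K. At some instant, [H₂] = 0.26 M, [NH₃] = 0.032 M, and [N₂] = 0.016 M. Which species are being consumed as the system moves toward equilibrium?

Q_c = [NH₃]² / ([N₂]·[H₂]³) = (0.032)² / ((0.016)·(0.26)³) = 3.6
Q_c = 3.6 > K_c = 1.0: net reverse reaction.

NH₃ (products)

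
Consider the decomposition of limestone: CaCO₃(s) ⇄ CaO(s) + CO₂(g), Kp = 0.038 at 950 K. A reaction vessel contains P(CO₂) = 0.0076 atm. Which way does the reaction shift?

to the right

(CaCO₃, CaO are pure solids — omitted from Qp.)
Qp = P(CO₂) = 0.0076
Qp = 0.0076 < Kp = 0.038, so the forward reaction proceeds.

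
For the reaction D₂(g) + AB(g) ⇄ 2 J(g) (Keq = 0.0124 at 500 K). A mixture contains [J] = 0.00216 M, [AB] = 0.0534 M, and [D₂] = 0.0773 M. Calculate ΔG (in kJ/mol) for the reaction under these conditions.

Q = [J]² / ([D₂]·[AB]) = (0.00216)² / ((0.0773)·(0.0534)) = 0.00113
ΔG = RT ln(Q/Keq) = (8.314 J mol⁻¹ K⁻¹)(500 K) × ln(0.00113/0.0124)
   = (4.157 kJ/mol)(-2.395) = -9.96 kJ/mol
ΔG < 0, so the forward reaction is spontaneous (proceeds forward).

ΔG = -9.96 kJ/mol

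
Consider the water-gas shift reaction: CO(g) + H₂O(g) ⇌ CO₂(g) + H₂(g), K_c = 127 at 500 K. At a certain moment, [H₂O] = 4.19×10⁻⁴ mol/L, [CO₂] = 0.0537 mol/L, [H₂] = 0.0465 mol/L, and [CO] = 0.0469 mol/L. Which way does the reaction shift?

no net change (already at equilibrium)

Q_c = [CO₂]·[H₂] / ([CO]·[H₂O]) = (0.0537)·(0.0465) / ((0.0469)·(4.19×10⁻⁴)) = 127
Q_c = 127 = K_c, so the system is already at equilibrium.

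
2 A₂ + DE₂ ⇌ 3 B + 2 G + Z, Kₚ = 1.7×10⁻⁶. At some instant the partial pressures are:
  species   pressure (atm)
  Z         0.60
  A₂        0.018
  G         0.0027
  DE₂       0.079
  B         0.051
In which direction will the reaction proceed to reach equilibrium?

Qₚ = P(B)³·P(G)²·P(Z) / (P(A₂)²·P(DE₂)) = (0.051)³·(0.0027)²·(0.60) / ((0.018)²·(0.079)) = 2.3×10⁻⁵
Qₚ = 2.3×10⁻⁵ > Kₚ = 1.7×10⁻⁶, so the reverse reaction proceeds.

reverse (toward reactants)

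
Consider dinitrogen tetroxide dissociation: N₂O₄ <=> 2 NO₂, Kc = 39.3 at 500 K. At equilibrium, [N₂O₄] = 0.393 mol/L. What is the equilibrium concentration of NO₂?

[NO₂] = 3.93 mol/L

At equilibrium, Kc = [NO₂]² / [N₂O₄] = 39.3.
([NO₂])² / (0.393) = 39.3
[NO₂]² = 15.4 ⇒ [NO₂] = 3.93 mol/L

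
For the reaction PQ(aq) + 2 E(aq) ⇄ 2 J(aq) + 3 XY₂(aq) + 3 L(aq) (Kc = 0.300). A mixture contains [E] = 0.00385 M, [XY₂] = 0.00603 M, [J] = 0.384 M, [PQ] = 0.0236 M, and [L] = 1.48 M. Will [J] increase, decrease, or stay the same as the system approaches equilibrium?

Qc = [J]²·[XY₂]³·[L]³ / ([PQ]·[E]²) = (0.384)²·(0.00603)³·(1.48)³ / ((0.0236)·(0.00385)²) = 0.300
Qc = 0.300 = Kc; the system is at equilibrium.

stay the same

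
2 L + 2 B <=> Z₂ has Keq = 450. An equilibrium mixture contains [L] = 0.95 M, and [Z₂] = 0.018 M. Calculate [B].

[B] = 0.0067 M

At equilibrium, Keq = [Z₂] / ([L]²·[B]²) = 450.
(0.018) / ((0.95)²·([B])²) = 450
[B]² = 4.43×10⁻⁵ ⇒ [B] = 0.0067 M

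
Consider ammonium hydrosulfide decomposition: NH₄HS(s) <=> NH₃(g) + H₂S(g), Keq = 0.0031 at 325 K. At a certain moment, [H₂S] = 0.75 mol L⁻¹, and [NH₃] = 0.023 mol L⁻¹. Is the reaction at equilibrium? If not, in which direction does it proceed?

to the left

(NH₄HS is a pure solid — omitted from Q.)
Q = [NH₃]·[H₂S] = (0.023)·(0.75) = 0.017
Q = 0.017 > Keq = 0.0031, so the reverse reaction proceeds.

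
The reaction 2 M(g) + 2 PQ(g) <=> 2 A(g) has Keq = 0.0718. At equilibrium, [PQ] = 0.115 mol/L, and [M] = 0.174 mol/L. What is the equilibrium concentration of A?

At equilibrium, Keq = [A]² / ([M]²·[PQ]²) = 0.0718.
([A])² / ((0.174)²·(0.115)²) = 0.0718
[A]² = 2.87e-5 ⇒ [A] = 0.00536 mol/L

[A] = 0.00536 mol/L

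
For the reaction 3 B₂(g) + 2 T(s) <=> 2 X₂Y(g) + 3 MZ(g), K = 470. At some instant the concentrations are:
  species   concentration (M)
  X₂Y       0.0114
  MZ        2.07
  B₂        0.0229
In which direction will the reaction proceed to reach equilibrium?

in the forward direction

(T is a pure solid — omitted from Q.)
Q = [X₂Y]²·[MZ]³ / [B₂]³ = (0.0114)²·(2.07)³ / (0.0229)³ = 96.0
Q = 96.0 < K = 470, so the forward reaction proceeds.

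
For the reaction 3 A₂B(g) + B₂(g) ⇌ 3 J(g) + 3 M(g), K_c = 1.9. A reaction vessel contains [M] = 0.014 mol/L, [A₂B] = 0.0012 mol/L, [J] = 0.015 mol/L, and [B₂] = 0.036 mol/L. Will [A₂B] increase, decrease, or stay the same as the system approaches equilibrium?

Q_c = [J]³·[M]³ / ([A₂B]³·[B₂]) = (0.015)³·(0.014)³ / ((0.0012)³·(0.036)) = 0.15
Q_c = 0.15 < K_c = 1.9: net forward reaction.
A₂B is a reactant, so it decreases.

decrease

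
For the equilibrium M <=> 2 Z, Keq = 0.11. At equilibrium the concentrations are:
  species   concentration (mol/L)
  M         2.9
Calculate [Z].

[Z] = 0.56 mol/L

At equilibrium, Keq = [Z]² / [M] = 0.11.
([Z])² / (2.9) = 0.11
[Z]² = 0.319 ⇒ [Z] = 0.56 mol/L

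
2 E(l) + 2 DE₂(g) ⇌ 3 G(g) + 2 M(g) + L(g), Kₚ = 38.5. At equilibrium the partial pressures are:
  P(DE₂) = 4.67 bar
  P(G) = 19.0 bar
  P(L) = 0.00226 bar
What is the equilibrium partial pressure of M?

(E is a pure liquid — omitted from Kₚ.)
At equilibrium, Kₚ = P(G)³·P(M)²·P(L) / P(DE₂)² = 38.5.
(19.0)³·(P(M))²·(0.00226) / (4.67)² = 38.5
P(M)² = 54.2 ⇒ P(M) = 7.36 bar

P(M) = 7.36 bar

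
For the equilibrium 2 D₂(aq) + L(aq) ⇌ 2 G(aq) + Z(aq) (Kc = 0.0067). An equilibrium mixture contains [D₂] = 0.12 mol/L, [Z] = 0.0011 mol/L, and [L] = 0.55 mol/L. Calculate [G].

[G] = 0.22 mol/L

At equilibrium, Kc = [G]²·[Z] / ([D₂]²·[L]) = 0.0067.
([G])²·(0.0011) / ((0.12)²·(0.55)) = 0.0067
[G]² = 0.0482 ⇒ [G] = 0.22 mol/L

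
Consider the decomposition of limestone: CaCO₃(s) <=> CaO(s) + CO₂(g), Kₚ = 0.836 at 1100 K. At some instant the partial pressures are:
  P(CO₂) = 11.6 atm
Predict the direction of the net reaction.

toward reactants

(CaCO₃, CaO are pure solids — omitted from Qₚ.)
Qₚ = P(CO₂) = 11.6
Qₚ = 11.6 > Kₚ = 0.836, so the reverse reaction proceeds.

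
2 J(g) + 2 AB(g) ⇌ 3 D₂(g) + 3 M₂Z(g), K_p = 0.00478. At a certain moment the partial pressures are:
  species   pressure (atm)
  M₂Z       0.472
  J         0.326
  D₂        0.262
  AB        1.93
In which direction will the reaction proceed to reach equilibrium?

neither direction; the system is at equilibrium

Q_p = P(D₂)³·P(M₂Z)³ / (P(J)²·P(AB)²) = (0.262)³·(0.472)³ / ((0.326)²·(1.93)²) = 0.00478
Q_p = 0.00478 = K_p, so the system is already at equilibrium.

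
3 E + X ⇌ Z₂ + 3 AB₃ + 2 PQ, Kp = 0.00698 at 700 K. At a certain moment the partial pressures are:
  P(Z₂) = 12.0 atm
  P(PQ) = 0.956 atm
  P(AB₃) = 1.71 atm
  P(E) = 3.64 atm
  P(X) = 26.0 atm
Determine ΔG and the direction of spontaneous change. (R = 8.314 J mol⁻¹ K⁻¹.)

ΔG = 10.7 kJ/mol; the forward reaction is non-spontaneous

Qp = P(Z₂)·P(AB₃)³·P(PQ)² / (P(E)³·P(X)) = (12.0)·(1.71)³·(0.956)² / ((3.64)³·(26.0)) = 0.0437
ΔG = RT ln(Qp/Kp) = (8.314 J mol⁻¹ K⁻¹)(700 K) × ln(0.0437/0.00698)
   = (5.820 kJ/mol)(1.834) = 10.7 kJ/mol
ΔG > 0, so the forward reaction is non-spontaneous (proceeds in reverse).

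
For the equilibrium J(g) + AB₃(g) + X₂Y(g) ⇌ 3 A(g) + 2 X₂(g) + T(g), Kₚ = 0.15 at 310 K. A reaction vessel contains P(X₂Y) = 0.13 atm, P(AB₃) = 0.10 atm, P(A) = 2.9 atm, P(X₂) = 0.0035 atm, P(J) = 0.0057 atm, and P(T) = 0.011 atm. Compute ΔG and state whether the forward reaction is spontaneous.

ΔG = -3.14 kJ/mol; the forward reaction is spontaneous

Qₚ = P(A)³·P(X₂)²·P(T) / (P(J)·P(AB₃)·P(X₂Y)) = (2.9)³·(0.0035)²·(0.011) / ((0.0057)·(0.10)·(0.13)) = 0.0444
ΔG = RT ln(Qₚ/Kₚ) = (8.314 J mol⁻¹ K⁻¹)(310 K) × ln(0.0444/0.15)
   = (2.577 kJ/mol)(-1.217) = -3.14 kJ/mol
ΔG < 0, so the forward reaction is spontaneous (proceeds forward).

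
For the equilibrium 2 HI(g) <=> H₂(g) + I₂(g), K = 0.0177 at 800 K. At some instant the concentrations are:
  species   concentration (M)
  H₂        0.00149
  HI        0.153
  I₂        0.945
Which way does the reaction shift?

to the left

Q = [H₂]·[I₂] / [HI]² = (0.00149)·(0.945) / (0.153)² = 0.0601
Q = 0.0601 > K = 0.0177, so the reverse reaction proceeds.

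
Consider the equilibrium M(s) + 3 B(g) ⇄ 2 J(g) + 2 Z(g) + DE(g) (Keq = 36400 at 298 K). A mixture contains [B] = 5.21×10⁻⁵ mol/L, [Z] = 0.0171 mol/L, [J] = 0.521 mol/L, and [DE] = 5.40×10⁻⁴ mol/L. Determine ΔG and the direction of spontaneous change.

(M is a pure solid — omitted from Q.)
Q = [J]²·[Z]²·[DE] / [B]³ = (0.521)²·(0.0171)²·(5.40×10⁻⁴) / (5.21×10⁻⁵)³ = 3.03×10⁵
ΔG = RT ln(Q/Keq) = (8.314 J mol⁻¹ K⁻¹)(298 K) × ln(3.03×10⁵/36400)
   = (2.478 kJ/mol)(2.119) = 5.25 kJ/mol
ΔG > 0, so the forward reaction is non-spontaneous (proceeds in reverse).

ΔG = 5.25 kJ/mol; the forward reaction is non-spontaneous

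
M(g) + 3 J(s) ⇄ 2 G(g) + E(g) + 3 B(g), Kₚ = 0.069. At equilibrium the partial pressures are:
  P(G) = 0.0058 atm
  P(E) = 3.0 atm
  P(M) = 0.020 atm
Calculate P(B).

(J is a pure solid — omitted from Kₚ.)
At equilibrium, Kₚ = P(G)²·P(E)·P(B)³ / P(M) = 0.069.
(0.0058)²·(3.0)·(P(B))³ / (0.020) = 0.069
P(B)³ = 13.7 ⇒ P(B) = 2.4 atm

P(B) = 2.4 atm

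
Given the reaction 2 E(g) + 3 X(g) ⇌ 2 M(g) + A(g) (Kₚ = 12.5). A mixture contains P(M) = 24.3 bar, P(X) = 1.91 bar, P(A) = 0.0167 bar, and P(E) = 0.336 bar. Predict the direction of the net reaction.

neither direction; the system is at equilibrium

Qₚ = P(M)²·P(A) / (P(E)²·P(X)³) = (24.3)²·(0.0167) / ((0.336)²·(1.91)³) = 12.5
Qₚ = 12.5 = Kₚ, so the system is already at equilibrium.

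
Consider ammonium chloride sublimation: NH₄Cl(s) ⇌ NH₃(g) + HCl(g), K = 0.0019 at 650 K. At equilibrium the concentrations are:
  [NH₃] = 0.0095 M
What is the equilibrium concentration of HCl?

(NH₄Cl is a pure solid — omitted from K.)
At equilibrium, K = [NH₃]·[HCl] = 0.0019.
(0.0095)·([HCl]) = 0.0019
[HCl] = 0.200 = 0.20 M

[HCl] = 0.20 M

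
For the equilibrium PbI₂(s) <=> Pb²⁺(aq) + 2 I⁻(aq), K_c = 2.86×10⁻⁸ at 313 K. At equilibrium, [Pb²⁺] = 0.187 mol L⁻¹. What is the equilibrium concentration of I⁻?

(PbI₂ is a pure solid — omitted from K_c.)
At equilibrium, K_c = [Pb²⁺]·[I⁻]² = 2.86×10⁻⁸.
(0.187)·([I⁻])² = 2.86×10⁻⁸
[I⁻]² = 1.53×10⁻⁷ ⇒ [I⁻] = 3.91×10⁻⁴ mol L⁻¹

[I⁻] = 3.91×10⁻⁴ mol L⁻¹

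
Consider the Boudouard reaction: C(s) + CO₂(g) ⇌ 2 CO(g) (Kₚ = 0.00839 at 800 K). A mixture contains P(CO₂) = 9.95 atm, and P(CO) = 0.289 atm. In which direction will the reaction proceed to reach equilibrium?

no net change (already at equilibrium)

(C is a pure solid — omitted from Qₚ.)
Qₚ = P(CO)² / P(CO₂) = (0.289)² / (9.95) = 0.00839
Qₚ = 0.00839 = Kₚ, so the system is already at equilibrium.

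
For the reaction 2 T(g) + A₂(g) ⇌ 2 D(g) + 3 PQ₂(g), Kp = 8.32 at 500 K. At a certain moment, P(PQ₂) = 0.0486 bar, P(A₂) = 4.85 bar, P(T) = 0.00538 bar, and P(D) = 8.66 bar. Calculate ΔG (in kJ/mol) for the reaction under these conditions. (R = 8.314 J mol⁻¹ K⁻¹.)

Qp = P(D)²·P(PQ₂)³ / (P(T)²·P(A₂)) = (8.66)²·(0.0486)³ / ((0.00538)²·(4.85)) = 61.3
ΔG = RT ln(Qp/Kp) = (8.314 J mol⁻¹ K⁻¹)(500 K) × ln(61.3/8.32)
   = (4.157 kJ/mol)(1.997) = 8.30 kJ/mol
ΔG > 0, so the forward reaction is non-spontaneous (proceeds in reverse).

ΔG = 8.30 kJ/mol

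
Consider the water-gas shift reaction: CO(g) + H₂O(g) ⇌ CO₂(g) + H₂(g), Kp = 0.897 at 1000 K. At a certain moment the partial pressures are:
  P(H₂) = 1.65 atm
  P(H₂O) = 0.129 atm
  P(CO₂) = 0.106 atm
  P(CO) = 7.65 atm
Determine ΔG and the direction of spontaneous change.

ΔG = -13.5 kJ/mol; the forward reaction is spontaneous

Qp = P(CO₂)·P(H₂) / (P(CO)·P(H₂O)) = (0.106)·(1.65) / ((7.65)·(0.129)) = 0.177
ΔG = RT ln(Qp/Kp) = (8.314 J mol⁻¹ K⁻¹)(1000 K) × ln(0.177/0.897)
   = (8.314 kJ/mol)(-1.623) = -13.5 kJ/mol
ΔG < 0, so the forward reaction is spontaneous (proceeds forward).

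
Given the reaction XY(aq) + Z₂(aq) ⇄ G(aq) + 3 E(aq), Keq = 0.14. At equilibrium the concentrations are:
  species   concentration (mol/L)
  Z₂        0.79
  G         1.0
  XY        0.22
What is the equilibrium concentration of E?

At equilibrium, Keq = [G]·[E]³ / ([XY]·[Z₂]) = 0.14.
(1.0)·([E])³ / ((0.22)·(0.79)) = 0.14
[E]³ = 0.0243 ⇒ [E] = 0.29 mol/L

[E] = 0.29 mol/L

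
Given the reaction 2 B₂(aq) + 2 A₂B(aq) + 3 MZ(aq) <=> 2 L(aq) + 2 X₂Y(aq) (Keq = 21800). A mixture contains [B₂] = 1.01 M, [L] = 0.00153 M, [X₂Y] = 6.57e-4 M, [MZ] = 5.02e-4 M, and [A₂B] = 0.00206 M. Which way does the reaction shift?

Q = [L]²·[X₂Y]² / ([B₂]²·[A₂B]²·[MZ]³) = (0.00153)²·(6.57e-4)² / ((1.01)²·(0.00206)²·(5.02e-4)³) = 1850
Q = 1850 < Keq = 21800, so the forward reaction proceeds.

to the right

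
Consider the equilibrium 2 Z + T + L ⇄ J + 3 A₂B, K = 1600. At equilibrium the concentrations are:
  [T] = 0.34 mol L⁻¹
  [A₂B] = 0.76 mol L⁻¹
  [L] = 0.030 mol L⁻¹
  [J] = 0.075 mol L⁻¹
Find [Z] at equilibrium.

[Z] = 0.045 mol L⁻¹

At equilibrium, K = [J]·[A₂B]³ / ([Z]²·[T]·[L]) = 1600.
(0.075)·(0.76)³ / (([Z])²·(0.34)·(0.030)) = 1600
[Z]² = 0.00202 ⇒ [Z] = 0.045 mol L⁻¹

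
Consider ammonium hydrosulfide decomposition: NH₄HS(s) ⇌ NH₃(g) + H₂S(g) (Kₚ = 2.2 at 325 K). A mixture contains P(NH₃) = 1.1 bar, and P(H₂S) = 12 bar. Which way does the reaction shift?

(NH₄HS is a pure solid — omitted from Qₚ.)
Qₚ = P(NH₃)·P(H₂S) = (1.1)·(12) = 13
Qₚ = 13 > Kₚ = 2.2, so the reverse reaction proceeds.

reverse (toward reactants)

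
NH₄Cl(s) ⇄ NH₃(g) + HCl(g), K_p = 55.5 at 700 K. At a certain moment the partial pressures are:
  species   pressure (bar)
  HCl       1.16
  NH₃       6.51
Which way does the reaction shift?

in the forward direction

(NH₄Cl is a pure solid — omitted from Q_p.)
Q_p = P(NH₃)·P(HCl) = (6.51)·(1.16) = 7.55
Q_p = 7.55 < K_p = 55.5, so the forward reaction proceeds.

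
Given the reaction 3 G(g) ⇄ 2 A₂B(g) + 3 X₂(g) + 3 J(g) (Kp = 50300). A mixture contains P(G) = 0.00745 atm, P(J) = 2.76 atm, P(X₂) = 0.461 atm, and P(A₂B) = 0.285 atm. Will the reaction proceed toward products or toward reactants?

Qp = P(A₂B)²·P(X₂)³·P(J)³ / P(G)³ = (0.285)²·(0.461)³·(2.76)³ / (0.00745)³ = 4.05×10⁵
Qp = 4.05×10⁵ > Kp = 50300, so the reverse reaction proceeds.

reverse (toward reactants)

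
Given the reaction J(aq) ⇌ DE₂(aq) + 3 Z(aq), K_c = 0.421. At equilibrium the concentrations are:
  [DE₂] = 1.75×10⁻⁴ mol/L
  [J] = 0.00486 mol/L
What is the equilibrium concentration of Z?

[Z] = 2.27 mol/L

At equilibrium, K_c = [DE₂]·[Z]³ / [J] = 0.421.
(1.75×10⁻⁴)·([Z])³ / (0.00486) = 0.421
[Z]³ = 11.7 ⇒ [Z] = 2.27 mol/L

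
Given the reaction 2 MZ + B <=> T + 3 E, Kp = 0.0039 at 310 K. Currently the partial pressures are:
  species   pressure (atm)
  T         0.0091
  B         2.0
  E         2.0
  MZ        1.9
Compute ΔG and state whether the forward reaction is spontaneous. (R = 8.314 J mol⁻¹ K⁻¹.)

Qp = P(T)·P(E)³ / (P(MZ)²·P(B)) = (0.0091)·(2.0)³ / ((1.9)²·(2.0)) = 0.0101
ΔG = RT ln(Qp/Kp) = (8.314 J mol⁻¹ K⁻¹)(310 K) × ln(0.0101/0.0039)
   = (2.577 kJ/mol)(0.9516) = 2.45 kJ/mol
ΔG > 0, so the forward reaction is non-spontaneous (proceeds in reverse).

ΔG = 2.45 kJ/mol; the forward reaction is non-spontaneous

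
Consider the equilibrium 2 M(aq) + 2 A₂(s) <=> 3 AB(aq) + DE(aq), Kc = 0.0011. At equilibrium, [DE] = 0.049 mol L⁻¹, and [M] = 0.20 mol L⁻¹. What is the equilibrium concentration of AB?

(A₂ is a pure solid — omitted from Kc.)
At equilibrium, Kc = [AB]³·[DE] / [M]² = 0.0011.
([AB])³·(0.049) / (0.20)² = 0.0011
[AB]³ = 8.98×10⁻⁴ ⇒ [AB] = 0.096 mol L⁻¹

[AB] = 0.096 mol L⁻¹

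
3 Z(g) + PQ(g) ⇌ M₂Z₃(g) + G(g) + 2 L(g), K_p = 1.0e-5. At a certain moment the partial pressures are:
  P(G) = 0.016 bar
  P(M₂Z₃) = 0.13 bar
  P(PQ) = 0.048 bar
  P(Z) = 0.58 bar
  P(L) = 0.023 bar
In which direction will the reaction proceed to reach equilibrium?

Q_p = P(M₂Z₃)·P(G)·P(L)² / (P(Z)³·P(PQ)) = (0.13)·(0.016)·(0.023)² / ((0.58)³·(0.048)) = 1.2e-4
Q_p = 1.2e-4 > K_p = 1.0e-5, so the reverse reaction proceeds.

in the reverse direction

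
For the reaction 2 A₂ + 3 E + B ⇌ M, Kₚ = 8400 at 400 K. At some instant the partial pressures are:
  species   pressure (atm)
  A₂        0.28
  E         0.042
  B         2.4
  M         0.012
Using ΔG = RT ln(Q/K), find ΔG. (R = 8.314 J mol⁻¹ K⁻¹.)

Qₚ = P(M) / (P(A₂)²·P(E)³·P(B)) = (0.012) / ((0.28)²·(0.042)³·(2.4)) = 861
ΔG = RT ln(Qₚ/Kₚ) = (8.314 J mol⁻¹ K⁻¹)(400 K) × ln(861/8400)
   = (3.326 kJ/mol)(-2.278) = -7.58 kJ/mol
ΔG < 0, so the forward reaction is spontaneous (proceeds forward).

ΔG = -7.58 kJ/mol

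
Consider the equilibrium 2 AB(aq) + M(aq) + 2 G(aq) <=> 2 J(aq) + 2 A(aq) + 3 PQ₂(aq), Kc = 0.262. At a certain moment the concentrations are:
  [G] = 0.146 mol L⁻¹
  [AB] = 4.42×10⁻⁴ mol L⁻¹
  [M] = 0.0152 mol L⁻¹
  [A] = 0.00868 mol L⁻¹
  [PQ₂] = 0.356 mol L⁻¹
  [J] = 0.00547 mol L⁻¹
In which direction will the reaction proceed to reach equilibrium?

Qc = [J]²·[A]²·[PQ₂]³ / ([AB]²·[M]·[G]²) = (0.00547)²·(0.00868)²·(0.356)³ / ((4.42×10⁻⁴)²·(0.0152)·(0.146)²) = 1.61
Qc = 1.61 > Kc = 0.262, so the reverse reaction proceeds.

in the reverse direction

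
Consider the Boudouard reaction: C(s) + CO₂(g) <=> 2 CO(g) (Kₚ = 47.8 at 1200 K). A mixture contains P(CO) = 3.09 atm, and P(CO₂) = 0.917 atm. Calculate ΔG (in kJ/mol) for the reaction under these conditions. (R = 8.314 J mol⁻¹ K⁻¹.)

(C is a pure solid — omitted from Qₚ.)
Qₚ = P(CO)² / P(CO₂) = (3.09)² / (0.917) = 10.4
ΔG = RT ln(Qₚ/Kₚ) = (8.314 J mol⁻¹ K⁻¹)(1200 K) × ln(10.4/47.8)
   = (9.977 kJ/mol)(-1.525) = -15.2 kJ/mol
ΔG < 0, so the forward reaction is spontaneous (proceeds forward).

ΔG = -15.2 kJ/mol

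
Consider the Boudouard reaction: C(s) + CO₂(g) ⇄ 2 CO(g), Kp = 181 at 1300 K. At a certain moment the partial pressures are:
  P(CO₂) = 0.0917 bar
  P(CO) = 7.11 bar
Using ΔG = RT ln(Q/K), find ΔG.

ΔG = 12.0 kJ/mol

(C is a pure solid — omitted from Qp.)
Qp = P(CO)² / P(CO₂) = (7.11)² / (0.0917) = 551
ΔG = RT ln(Qp/Kp) = (8.314 J mol⁻¹ K⁻¹)(1300 K) × ln(551/181)
   = (10.81 kJ/mol)(1.113) = 12.0 kJ/mol
ΔG > 0, so the forward reaction is non-spontaneous (proceeds in reverse).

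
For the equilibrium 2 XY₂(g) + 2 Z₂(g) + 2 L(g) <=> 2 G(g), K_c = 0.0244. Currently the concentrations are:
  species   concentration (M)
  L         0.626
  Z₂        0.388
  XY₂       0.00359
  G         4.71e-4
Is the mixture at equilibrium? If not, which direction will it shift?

Q_c = [G]² / ([XY₂]²·[Z₂]²·[L]²) = (4.71e-4)² / ((0.00359)²·(0.388)²·(0.626)²) = 0.292
Q_c = 0.292 > K_c = 0.0244: net reverse reaction.

no; Q > K, reaction proceeds in reverse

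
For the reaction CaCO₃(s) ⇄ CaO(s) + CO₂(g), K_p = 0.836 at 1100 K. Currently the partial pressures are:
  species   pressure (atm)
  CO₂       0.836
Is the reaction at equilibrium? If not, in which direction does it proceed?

(CaCO₃, CaO are pure solids — omitted from Q_p.)
Q_p = P(CO₂) = 0.836
Q_p = 0.836 = K_p, so the system is already at equilibrium.

at equilibrium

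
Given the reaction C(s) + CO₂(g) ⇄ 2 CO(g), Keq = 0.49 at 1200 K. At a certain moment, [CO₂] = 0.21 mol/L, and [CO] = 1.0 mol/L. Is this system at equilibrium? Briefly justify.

no; Q > K, reaction proceeds in reverse

(C is a pure solid — omitted from Q.)
Q = [CO]² / [CO₂] = (1.0)² / (0.21) = 4.8
Q = 4.8 > Keq = 0.49: net reverse reaction.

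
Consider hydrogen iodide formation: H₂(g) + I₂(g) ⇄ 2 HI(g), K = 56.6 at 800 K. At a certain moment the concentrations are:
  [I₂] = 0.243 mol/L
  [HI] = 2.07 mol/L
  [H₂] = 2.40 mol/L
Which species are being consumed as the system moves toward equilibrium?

H₂, I₂ (reactants)

Q = [HI]² / ([H₂]·[I₂]) = (2.07)² / ((2.40)·(0.243)) = 7.35
Q = 7.35 < K = 56.6: net forward reaction.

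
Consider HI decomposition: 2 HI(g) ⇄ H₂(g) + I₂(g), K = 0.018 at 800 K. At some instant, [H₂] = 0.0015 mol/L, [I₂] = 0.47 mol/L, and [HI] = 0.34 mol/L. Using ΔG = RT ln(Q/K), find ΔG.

ΔG = -7.20 kJ/mol

Q = [H₂]·[I₂] / [HI]² = (0.0015)·(0.47) / (0.34)² = 0.00610
ΔG = RT ln(Q/K) = (8.314 J mol⁻¹ K⁻¹)(800 K) × ln(0.00610/0.018)
   = (6.651 kJ/mol)(-1.082) = -7.20 kJ/mol
ΔG < 0, so the forward reaction is spontaneous (proceeds forward).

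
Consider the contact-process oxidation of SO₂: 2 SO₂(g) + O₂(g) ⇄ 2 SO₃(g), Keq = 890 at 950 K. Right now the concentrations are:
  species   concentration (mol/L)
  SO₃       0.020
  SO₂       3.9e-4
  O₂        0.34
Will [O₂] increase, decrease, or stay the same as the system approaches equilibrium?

Q = [SO₃]² / ([SO₂]²·[O₂]) = (0.020)² / ((3.9e-4)²·(0.34)) = 7700
Q = 7700 > Keq = 890: net reverse reaction.
O₂ is a reactant, so it increases.

increase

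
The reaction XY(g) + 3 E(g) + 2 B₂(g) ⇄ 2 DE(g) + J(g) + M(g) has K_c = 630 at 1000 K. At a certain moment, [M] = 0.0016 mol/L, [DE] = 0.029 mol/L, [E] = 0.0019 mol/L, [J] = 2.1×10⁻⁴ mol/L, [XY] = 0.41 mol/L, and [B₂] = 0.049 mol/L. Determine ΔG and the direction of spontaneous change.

ΔG = -22.5 kJ/mol; the forward reaction is spontaneous

Q_c = [DE]²·[J]·[M] / ([XY]·[E]³·[B₂]²) = (0.029)²·(2.1×10⁻⁴)·(0.0016) / ((0.41)·(0.0019)³·(0.049)²) = 41.9
ΔG = RT ln(Q_c/K_c) = (8.314 J mol⁻¹ K⁻¹)(1000 K) × ln(41.9/630)
   = (8.314 kJ/mol)(-2.710) = -22.5 kJ/mol
ΔG < 0, so the forward reaction is spontaneous (proceeds forward).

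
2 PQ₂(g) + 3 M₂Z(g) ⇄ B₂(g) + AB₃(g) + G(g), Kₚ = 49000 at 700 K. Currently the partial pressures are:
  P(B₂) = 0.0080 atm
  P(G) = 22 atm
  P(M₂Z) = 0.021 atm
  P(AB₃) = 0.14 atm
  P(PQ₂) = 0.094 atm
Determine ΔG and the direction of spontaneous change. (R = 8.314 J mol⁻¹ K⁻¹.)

ΔG = 10.6 kJ/mol; the forward reaction is non-spontaneous

Qₚ = P(B₂)·P(AB₃)·P(G) / (P(PQ₂)²·P(M₂Z)³) = (0.0080)·(0.14)·(22) / ((0.094)²·(0.021)³) = 3.01×10⁵
ΔG = RT ln(Qₚ/Kₚ) = (8.314 J mol⁻¹ K⁻¹)(700 K) × ln(3.01×10⁵/49000)
   = (5.820 kJ/mol)(1.815) = 10.6 kJ/mol
ΔG > 0, so the forward reaction is non-spontaneous (proceeds in reverse).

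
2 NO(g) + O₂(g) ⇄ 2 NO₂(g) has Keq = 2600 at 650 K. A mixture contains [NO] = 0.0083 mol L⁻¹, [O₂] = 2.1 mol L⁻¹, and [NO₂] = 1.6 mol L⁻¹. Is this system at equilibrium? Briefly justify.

Q = [NO₂]² / ([NO]²·[O₂]) = (1.6)² / ((0.0083)²·(2.1)) = 18000
Q = 18000 > Keq = 2600: net reverse reaction.

no; Q > K, reaction proceeds in reverse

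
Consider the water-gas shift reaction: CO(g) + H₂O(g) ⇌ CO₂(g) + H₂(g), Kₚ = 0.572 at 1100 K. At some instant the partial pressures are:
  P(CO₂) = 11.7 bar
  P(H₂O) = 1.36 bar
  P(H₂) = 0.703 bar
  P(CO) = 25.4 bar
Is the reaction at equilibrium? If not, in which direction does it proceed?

in the forward direction

Qₚ = P(CO₂)·P(H₂) / (P(CO)·P(H₂O)) = (11.7)·(0.703) / ((25.4)·(1.36)) = 0.238
Qₚ = 0.238 < Kₚ = 0.572, so the forward reaction proceeds.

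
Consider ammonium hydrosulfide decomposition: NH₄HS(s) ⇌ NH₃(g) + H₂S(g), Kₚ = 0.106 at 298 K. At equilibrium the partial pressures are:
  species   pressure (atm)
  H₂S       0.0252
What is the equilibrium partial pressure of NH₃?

(NH₄HS is a pure solid — omitted from Kₚ.)
At equilibrium, Kₚ = P(NH₃)·P(H₂S) = 0.106.
(P(NH₃))·(0.0252) = 0.106
P(NH₃) = 4.21 atm

P(NH₃) = 4.21 atm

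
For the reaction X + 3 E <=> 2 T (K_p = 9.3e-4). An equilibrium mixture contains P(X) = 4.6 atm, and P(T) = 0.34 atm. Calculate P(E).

At equilibrium, K_p = P(T)² / (P(X)·P(E)³) = 9.3e-4.
(0.34)² / ((4.6)·(P(E))³) = 9.3e-4
P(E)³ = 27.0 ⇒ P(E) = 3.0 atm

P(E) = 3.0 atm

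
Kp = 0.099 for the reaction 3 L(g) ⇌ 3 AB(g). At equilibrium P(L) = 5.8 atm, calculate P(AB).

At equilibrium, Kp = P(AB)³ / P(L)³ = 0.099.
(P(AB))³ / (5.8)³ = 0.099
P(AB)³ = 19.3 ⇒ P(AB) = 2.7 atm

P(AB) = 2.7 atm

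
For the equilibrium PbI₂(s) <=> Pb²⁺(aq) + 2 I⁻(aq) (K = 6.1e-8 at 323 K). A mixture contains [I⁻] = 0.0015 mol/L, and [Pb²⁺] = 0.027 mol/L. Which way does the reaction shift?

(PbI₂ is a pure solid — omitted from Q.)
Q = [Pb²⁺]·[I⁻]² = (0.027)·(0.0015)² = 6.1e-8
Q = 6.1e-8 = K, so the system is already at equilibrium.

at equilibrium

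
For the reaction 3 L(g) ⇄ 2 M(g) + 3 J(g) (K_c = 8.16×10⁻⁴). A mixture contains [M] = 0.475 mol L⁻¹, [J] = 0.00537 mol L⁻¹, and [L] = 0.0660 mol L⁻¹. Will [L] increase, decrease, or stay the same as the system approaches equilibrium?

Q_c = [M]²·[J]³ / [L]³ = (0.475)²·(0.00537)³ / (0.0660)³ = 1.22×10⁻⁴
Q_c = 1.22×10⁻⁴ < K_c = 8.16×10⁻⁴: net forward reaction.
L is a reactant, so it decreases.

decrease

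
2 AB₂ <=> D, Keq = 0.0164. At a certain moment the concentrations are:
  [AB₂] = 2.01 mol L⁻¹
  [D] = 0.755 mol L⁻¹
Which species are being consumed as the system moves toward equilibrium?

D (products)

Q = [D] / [AB₂]² = (0.755) / (2.01)² = 0.187
Q = 0.187 > Keq = 0.0164: net reverse reaction.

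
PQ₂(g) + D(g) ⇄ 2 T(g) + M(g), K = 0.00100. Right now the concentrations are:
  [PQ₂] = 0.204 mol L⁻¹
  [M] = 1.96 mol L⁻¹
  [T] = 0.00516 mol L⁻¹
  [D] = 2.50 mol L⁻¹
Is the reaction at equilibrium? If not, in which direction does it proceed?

Q = [T]²·[M] / ([PQ₂]·[D]) = (0.00516)²·(1.96) / ((0.204)·(2.50)) = 1.02e-4
Q = 1.02e-4 < K = 0.00100, so the forward reaction proceeds.

forward (toward products)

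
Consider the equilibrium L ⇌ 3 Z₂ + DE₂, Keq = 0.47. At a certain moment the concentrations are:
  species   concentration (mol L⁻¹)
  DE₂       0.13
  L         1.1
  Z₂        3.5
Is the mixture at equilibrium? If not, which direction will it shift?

Q = [Z₂]³·[DE₂] / [L] = (3.5)³·(0.13) / (1.1) = 5.1
Q = 5.1 > Keq = 0.47: net reverse reaction.

no; Q > K, reaction proceeds in reverse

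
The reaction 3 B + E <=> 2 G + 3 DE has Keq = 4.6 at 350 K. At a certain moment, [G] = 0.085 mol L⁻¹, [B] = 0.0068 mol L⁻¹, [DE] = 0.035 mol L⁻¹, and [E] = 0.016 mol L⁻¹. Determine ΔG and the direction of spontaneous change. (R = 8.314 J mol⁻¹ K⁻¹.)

ΔG = 7.55 kJ/mol; the forward reaction is non-spontaneous

Q = [G]²·[DE]³ / ([B]³·[E]) = (0.085)²·(0.035)³ / ((0.0068)³·(0.016)) = 61.6
ΔG = RT ln(Q/Keq) = (8.314 J mol⁻¹ K⁻¹)(350 K) × ln(61.6/4.6)
   = (2.910 kJ/mol)(2.595) = 7.55 kJ/mol
ΔG > 0, so the forward reaction is non-spontaneous (proceeds in reverse).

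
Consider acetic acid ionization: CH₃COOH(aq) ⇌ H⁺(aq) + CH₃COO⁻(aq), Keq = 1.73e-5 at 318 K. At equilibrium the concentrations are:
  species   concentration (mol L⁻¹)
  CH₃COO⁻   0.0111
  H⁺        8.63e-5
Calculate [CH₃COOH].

At equilibrium, Keq = [H⁺]·[CH₃COO⁻] / [CH₃COOH] = 1.73e-5.
(8.63e-5)·(0.0111) / ([CH₃COOH]) = 1.73e-5
[CH₃COOH] = 0.0554 mol L⁻¹

[CH₃COOH] = 0.0554 mol L⁻¹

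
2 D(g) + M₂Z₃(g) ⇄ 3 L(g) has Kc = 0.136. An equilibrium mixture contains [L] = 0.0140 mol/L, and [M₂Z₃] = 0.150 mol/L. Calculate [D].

[D] = 0.0116 mol/L

At equilibrium, Kc = [L]³ / ([D]²·[M₂Z₃]) = 0.136.
(0.0140)³ / (([D])²·(0.150)) = 0.136
[D]² = 1.35e-4 ⇒ [D] = 0.0116 mol/L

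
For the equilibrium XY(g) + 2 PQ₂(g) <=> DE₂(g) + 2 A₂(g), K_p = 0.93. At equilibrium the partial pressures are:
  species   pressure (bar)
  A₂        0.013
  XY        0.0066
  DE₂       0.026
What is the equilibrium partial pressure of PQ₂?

P(PQ₂) = 0.027 bar

At equilibrium, K_p = P(DE₂)·P(A₂)² / (P(XY)·P(PQ₂)²) = 0.93.
(0.026)·(0.013)² / ((0.0066)·(P(PQ₂))²) = 0.93
P(PQ₂)² = 7.16e-4 ⇒ P(PQ₂) = 0.027 bar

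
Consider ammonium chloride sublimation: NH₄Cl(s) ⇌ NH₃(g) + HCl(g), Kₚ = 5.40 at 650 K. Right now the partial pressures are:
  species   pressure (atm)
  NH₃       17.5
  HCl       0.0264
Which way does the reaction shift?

toward products

(NH₄Cl is a pure solid — omitted from Qₚ.)
Qₚ = P(NH₃)·P(HCl) = (17.5)·(0.0264) = 0.462
Qₚ = 0.462 < Kₚ = 5.40, so the forward reaction proceeds.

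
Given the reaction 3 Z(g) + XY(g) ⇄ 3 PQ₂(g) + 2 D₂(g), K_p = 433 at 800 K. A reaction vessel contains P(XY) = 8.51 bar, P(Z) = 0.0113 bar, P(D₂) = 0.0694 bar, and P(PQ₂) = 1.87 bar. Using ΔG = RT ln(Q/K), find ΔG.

Q_p = P(PQ₂)³·P(D₂)² / (P(Z)³·P(XY)) = (1.87)³·(0.0694)² / ((0.0113)³·(8.51)) = 2560
ΔG = RT ln(Q_p/K_p) = (8.314 J mol⁻¹ K⁻¹)(800 K) × ln(2560/433)
   = (6.651 kJ/mol)(1.777) = 11.8 kJ/mol
ΔG > 0, so the forward reaction is non-spontaneous (proceeds in reverse).

ΔG = 11.8 kJ/mol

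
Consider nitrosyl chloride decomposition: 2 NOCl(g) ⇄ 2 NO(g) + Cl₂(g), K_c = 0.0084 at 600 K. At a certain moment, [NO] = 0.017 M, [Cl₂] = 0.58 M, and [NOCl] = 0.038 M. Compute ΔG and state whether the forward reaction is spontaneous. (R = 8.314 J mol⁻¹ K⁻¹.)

Q_c = [NO]²·[Cl₂] / [NOCl]² = (0.017)²·(0.58) / (0.038)² = 0.116
ΔG = RT ln(Q_c/K_c) = (8.314 J mol⁻¹ K⁻¹)(600 K) × ln(0.116/0.0084)
   = (4.988 kJ/mol)(2.625) = 13.1 kJ/mol
ΔG > 0, so the forward reaction is non-spontaneous (proceeds in reverse).

ΔG = 13.1 kJ/mol; the forward reaction is non-spontaneous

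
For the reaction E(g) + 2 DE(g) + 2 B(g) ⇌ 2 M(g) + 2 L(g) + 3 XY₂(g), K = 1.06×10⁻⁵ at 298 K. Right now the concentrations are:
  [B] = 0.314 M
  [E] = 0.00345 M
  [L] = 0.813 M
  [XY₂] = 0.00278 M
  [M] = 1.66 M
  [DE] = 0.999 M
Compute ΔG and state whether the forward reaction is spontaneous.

Q = [M]²·[L]²·[XY₂]³ / ([E]·[DE]²·[B]²) = (1.66)²·(0.813)²·(0.00278)³ / ((0.00345)·(0.999)²·(0.314)²) = 1.15×10⁻⁴
ΔG = RT ln(Q/K) = (8.314 J mol⁻¹ K⁻¹)(298 K) × ln(1.15×10⁻⁴/1.06×10⁻⁵)
   = (2.478 kJ/mol)(2.384) = 5.91 kJ/mol
ΔG > 0, so the forward reaction is non-spontaneous (proceeds in reverse).

ΔG = 5.91 kJ/mol; the forward reaction is non-spontaneous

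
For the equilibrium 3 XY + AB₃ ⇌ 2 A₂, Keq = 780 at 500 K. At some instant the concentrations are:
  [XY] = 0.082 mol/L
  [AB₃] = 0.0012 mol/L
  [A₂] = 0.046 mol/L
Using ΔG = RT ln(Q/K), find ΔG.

ΔG = 5.87 kJ/mol

Q = [A₂]² / ([XY]³·[AB₃]) = (0.046)² / ((0.082)³·(0.0012)) = 3200
ΔG = RT ln(Q/Keq) = (8.314 J mol⁻¹ K⁻¹)(500 K) × ln(3200/780)
   = (4.157 kJ/mol)(1.412) = 5.87 kJ/mol
ΔG > 0, so the forward reaction is non-spontaneous (proceeds in reverse).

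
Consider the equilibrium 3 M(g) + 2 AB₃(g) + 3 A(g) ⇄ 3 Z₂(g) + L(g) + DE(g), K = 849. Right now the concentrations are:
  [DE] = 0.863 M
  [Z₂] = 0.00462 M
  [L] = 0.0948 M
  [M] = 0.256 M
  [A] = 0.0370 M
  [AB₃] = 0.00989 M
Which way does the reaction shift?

Q = [Z₂]³·[L]·[DE] / ([M]³·[AB₃]²·[A]³) = (0.00462)³·(0.0948)·(0.863) / ((0.256)³·(0.00989)²·(0.0370)³) = 97.1
Q = 97.1 < K = 849, so the forward reaction proceeds.

forward (toward products)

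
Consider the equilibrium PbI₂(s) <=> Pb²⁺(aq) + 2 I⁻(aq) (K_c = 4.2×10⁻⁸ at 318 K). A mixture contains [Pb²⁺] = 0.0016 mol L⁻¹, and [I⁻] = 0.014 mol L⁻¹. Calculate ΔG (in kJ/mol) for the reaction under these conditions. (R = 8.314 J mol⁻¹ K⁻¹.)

ΔG = 5.32 kJ/mol

(PbI₂ is a pure solid — omitted from Q_c.)
Q_c = [Pb²⁺]·[I⁻]² = (0.0016)·(0.014)² = 3.14×10⁻⁷
ΔG = RT ln(Q_c/K_c) = (8.314 J mol⁻¹ K⁻¹)(318 K) × ln(3.14×10⁻⁷/4.2×10⁻⁸)
   = (2.644 kJ/mol)(2.012) = 5.32 kJ/mol
ΔG > 0, so the forward reaction is non-spontaneous (proceeds in reverse).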